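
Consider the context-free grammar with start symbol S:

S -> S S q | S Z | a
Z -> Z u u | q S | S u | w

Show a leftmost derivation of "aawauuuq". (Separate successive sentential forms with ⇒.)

S ⇒ SSq ⇒ aSq ⇒ aSZq ⇒ aSZZq ⇒ aaZZq ⇒ aawZq ⇒ aawZuuq ⇒ aawSuuuq ⇒ aawauuuq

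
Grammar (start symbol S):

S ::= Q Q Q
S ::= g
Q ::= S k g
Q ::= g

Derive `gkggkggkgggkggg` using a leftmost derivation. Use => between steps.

S => QQQ   [S ::= Q Q Q]
QQQ => SkgQQ   [Q ::= S k g]
SkgQQ => QQQkgQQ   [S ::= Q Q Q]
QQQkgQQ => SkgQQkgQQ   [Q ::= S k g]
SkgQQkgQQ => QQQkgQQkgQQ   [S ::= Q Q Q]
QQQkgQQkgQQ => SkgQQkgQQkgQQ   [Q ::= S k g]
SkgQQkgQQkgQQ => gkgQQkgQQkgQQ   [S ::= g]
gkgQQkgQQkgQQ => gkgSkgQkgQQkgQQ   [Q ::= S k g]
gkgSkgQkgQQkgQQ => gkggkgQkgQQkgQQ   [S ::= g]
gkggkgQkgQQkgQQ => gkggkggkgQQkgQQ   [Q ::= g]
gkggkggkgQQkgQQ => gkggkggkggQkgQQ   [Q ::= g]
gkggkggkggQkgQQ => gkggkggkgggkgQQ   [Q ::= g]
gkggkggkgggkgQQ => gkggkggkgggkggQ   [Q ::= g]
gkggkggkgggkggQ => gkggkggkgggkggg   [Q ::= g]

S => QQQ => SkgQQ => QQQkgQQ => SkgQQkgQQ => QQQkgQQkgQQ => SkgQQkgQQkgQQ => gkgQQkgQQkgQQ => gkgSkgQkgQQkgQQ => gkggkgQkgQQkgQQ => gkggkggkgQQkgQQ => gkggkggkggQkgQQ => gkggkggkgggkgQQ => gkggkggkgggkggQ => gkggkggkgggkggg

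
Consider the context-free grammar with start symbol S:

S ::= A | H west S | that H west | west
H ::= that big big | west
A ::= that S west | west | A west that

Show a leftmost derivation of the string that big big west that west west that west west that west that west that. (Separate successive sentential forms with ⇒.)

S ⇒ H west S   [S ::= H west S]
H west S ⇒ that big big west S   [H ::= that big big]
that big big west S ⇒ that big big west A   [S ::= A]
that big big west A ⇒ that big big west A west that   [A ::= A west that]
that big big west A west that ⇒ that big big west A west that west that   [A ::= A west that]
that big big west A west that west that ⇒ that big big west A west that west that west that   [A ::= A west that]
that big big west A west that west that west that ⇒ that big big west that S west west that west that west that   [A ::= that S west]
that big big west that S west west that west that west that ⇒ that big big west that A west west that west that west that   [S ::= A]
that big big west that A west west that west that west that ⇒ that big big west that A west that west west that west that west that   [A ::= A west that]
that big big west that A west that west west that west that west that ⇒ that big big west that west west that west west that west that west that   [A ::= west]

S ⇒ H west S ⇒ that big big west S ⇒ that big big west A ⇒ that big big west A west that ⇒ that big big west A west that west that ⇒ that big big west A west that west that west that ⇒ that big big west that S west west that west that west that ⇒ that big big west that A west west that west that west that ⇒ that big big west that A west that west west that west that west that ⇒ that big big west that west west that west west that west that west that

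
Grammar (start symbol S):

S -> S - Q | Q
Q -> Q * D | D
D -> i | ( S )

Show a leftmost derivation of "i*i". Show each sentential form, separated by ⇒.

S⇒Q⇒Q*D⇒D*D⇒i*D⇒i*i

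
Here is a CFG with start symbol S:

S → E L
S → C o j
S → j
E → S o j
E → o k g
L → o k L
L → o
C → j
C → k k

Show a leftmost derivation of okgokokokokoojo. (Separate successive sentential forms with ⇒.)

S ⇒ EL ⇒ SojL ⇒ ELojL ⇒ okgLojL ⇒ okgokLojL ⇒ okgokokLojL ⇒ okgokokokLojL ⇒ okgokokokokLojL ⇒ okgokokokokoojL ⇒ okgokokokokoojo

S ⇒ EL   [S → E L]
EL ⇒ SojL   [E → S o j]
SojL ⇒ ELojL   [S → E L]
ELojL ⇒ okgLojL   [E → o k g]
okgLojL ⇒ okgokLojL   [L → o k L]
okgokLojL ⇒ okgokokLojL   [L → o k L]
okgokokLojL ⇒ okgokokokLojL   [L → o k L]
okgokokokLojL ⇒ okgokokokokLojL   [L → o k L]
okgokokokokLojL ⇒ okgokokokokoojL   [L → o]
okgokokokokoojL ⇒ okgokokokokoojo   [L → o]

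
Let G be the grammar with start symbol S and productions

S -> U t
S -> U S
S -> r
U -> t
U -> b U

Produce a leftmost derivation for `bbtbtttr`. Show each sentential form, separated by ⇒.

S ⇒ US   [S -> U S]
US ⇒ bUS   [U -> b U]
bUS ⇒ bbUS   [U -> b U]
bbUS ⇒ bbtS   [U -> t]
bbtS ⇒ bbtUS   [S -> U S]
bbtUS ⇒ bbtbUS   [U -> b U]
bbtbUS ⇒ bbtbtS   [U -> t]
bbtbtS ⇒ bbtbtUS   [S -> U S]
bbtbtUS ⇒ bbtbttS   [U -> t]
bbtbttS ⇒ bbtbttUS   [S -> U S]
bbtbttUS ⇒ bbtbtttS   [U -> t]
bbtbtttS ⇒ bbtbtttr   [S -> r]

S ⇒ US ⇒ bUS ⇒ bbUS ⇒ bbtS ⇒ bbtUS ⇒ bbtbUS ⇒ bbtbtS ⇒ bbtbtUS ⇒ bbtbttS ⇒ bbtbttUS ⇒ bbtbtttS ⇒ bbtbtttr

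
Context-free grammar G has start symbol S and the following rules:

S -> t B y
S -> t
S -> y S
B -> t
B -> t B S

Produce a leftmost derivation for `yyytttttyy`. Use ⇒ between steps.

S⇒yS⇒yyS⇒yyyS⇒yyytBy⇒yyyttBSy⇒yyytttSy⇒yyyttttByy⇒yyytttttyy

S ⇒ yS   [S -> y S]
yS ⇒ yyS   [S -> y S]
yyS ⇒ yyyS   [S -> y S]
yyyS ⇒ yyytBy   [S -> t B y]
yyytBy ⇒ yyyttBSy   [B -> t B S]
yyyttBSy ⇒ yyytttSy   [B -> t]
yyytttSy ⇒ yyyttttByy   [S -> t B y]
yyyttttByy ⇒ yyytttttyy   [B -> t]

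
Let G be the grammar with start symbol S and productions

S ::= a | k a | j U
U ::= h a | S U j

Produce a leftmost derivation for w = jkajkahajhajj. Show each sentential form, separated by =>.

S=>jU=>jSUj=>jkaUj=>jkaSUjj=>jkajUUjj=>jkajSUjUjj=>jkajkaUjUjj=>jkajkahajUjj=>jkajkahajhajj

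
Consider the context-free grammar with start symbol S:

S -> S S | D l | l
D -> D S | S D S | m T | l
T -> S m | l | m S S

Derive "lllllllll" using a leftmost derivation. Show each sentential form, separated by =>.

S => SS => lS => lDl => lSDSl => lDlDSl => lDSlDSl => lDSSlDSl => lDSSSlDSl => llSSSlDSl => lllSSlDSl => llllSlDSl => llllllDSl => lllllllSl => lllllllll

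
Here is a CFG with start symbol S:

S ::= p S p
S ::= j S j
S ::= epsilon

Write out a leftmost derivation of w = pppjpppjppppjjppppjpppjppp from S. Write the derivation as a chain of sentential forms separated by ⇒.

S ⇒ pSp   [S ::= p S p]
pSp ⇒ ppSpp   [S ::= p S p]
ppSpp ⇒ pppSppp   [S ::= p S p]
pppSppp ⇒ pppjSjppp   [S ::= j S j]
pppjSjppp ⇒ pppjpSpjppp   [S ::= p S p]
pppjpSpjppp ⇒ pppjppSppjppp   [S ::= p S p]
pppjppSppjppp ⇒ pppjpppSpppjppp   [S ::= p S p]
pppjpppSpppjppp ⇒ pppjpppjSjpppjppp   [S ::= j S j]
pppjpppjSjpppjppp ⇒ pppjpppjpSpjpppjppp   [S ::= p S p]
pppjpppjpSpjpppjppp ⇒ pppjpppjppSppjpppjppp   [S ::= p S p]
pppjpppjppSppjpppjppp ⇒ pppjpppjpppSpppjpppjppp   [S ::= p S p]
pppjpppjpppSpppjpppjppp ⇒ pppjpppjppppSppppjpppjppp   [S ::= p S p]
pppjpppjppppSppppjpppjppp ⇒ pppjpppjppppjSjppppjpppjppp   [S ::= j S j]
pppjpppjppppjSjppppjpppjppp ⇒ pppjpppjppppjjppppjpppjppp   [S ::= epsilon]

S ⇒ pSp ⇒ ppSpp ⇒ pppSppp ⇒ pppjSjppp ⇒ pppjpSpjppp ⇒ pppjppSppjppp ⇒ pppjpppSpppjppp ⇒ pppjpppjSjpppjppp ⇒ pppjpppjpSpjpppjppp ⇒ pppjpppjppSppjpppjppp ⇒ pppjpppjpppSpppjpppjppp ⇒ pppjpppjppppSppppjpppjppp ⇒ pppjpppjppppjSjppppjpppjppp ⇒ pppjpppjppppjjppppjpppjppp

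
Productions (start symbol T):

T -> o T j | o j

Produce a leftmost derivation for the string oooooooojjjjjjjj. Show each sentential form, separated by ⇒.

T⇒oTj⇒ooTjj⇒oooTjjj⇒ooooTjjjj⇒oooooTjjjjj⇒ooooooTjjjjjj⇒oooooooTjjjjjjj⇒oooooooojjjjjjjj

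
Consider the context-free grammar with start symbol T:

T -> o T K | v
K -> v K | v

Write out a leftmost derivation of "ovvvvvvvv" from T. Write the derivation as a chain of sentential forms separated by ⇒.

T ⇒ oTK   [T -> o T K]
oTK ⇒ ovK   [T -> v]
ovK ⇒ ovvK   [K -> v K]
ovvK ⇒ ovvvK   [K -> v K]
ovvvK ⇒ ovvvvK   [K -> v K]
ovvvvK ⇒ ovvvvvK   [K -> v K]
ovvvvvK ⇒ ovvvvvvK   [K -> v K]
ovvvvvvK ⇒ ovvvvvvvK   [K -> v K]
ovvvvvvvK ⇒ ovvvvvvvv   [K -> v]

T ⇒ oTK ⇒ ovK ⇒ ovvK ⇒ ovvvK ⇒ ovvvvK ⇒ ovvvvvK ⇒ ovvvvvvK ⇒ ovvvvvvvK ⇒ ovvvvvvvv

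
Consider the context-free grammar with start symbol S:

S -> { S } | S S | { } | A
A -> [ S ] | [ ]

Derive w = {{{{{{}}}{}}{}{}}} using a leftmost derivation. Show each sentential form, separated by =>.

S => {S}   [S -> { S }]
{S} => {{S}}   [S -> { S }]
{{S}} => {{SS}}   [S -> S S]
{{SS}} => {{SSS}}   [S -> S S]
{{SSS}} => {{{S}SS}}   [S -> { S }]
{{{S}SS}} => {{{SS}SS}}   [S -> S S]
{{{SS}SS}} => {{{{S}S}SS}}   [S -> { S }]
{{{{S}S}SS}} => {{{{{S}}S}SS}}   [S -> { S }]
{{{{{S}}S}SS}} => {{{{{{}}}S}SS}}   [S -> { }]
{{{{{{}}}S}SS}} => {{{{{{}}}{}}SS}}   [S -> { }]
{{{{{{}}}{}}SS}} => {{{{{{}}}{}}{}S}}   [S -> { }]
{{{{{{}}}{}}{}S}} => {{{{{{}}}{}}{}{}}}   [S -> { }]

S=>{S}=>{{S}}=>{{SS}}=>{{SSS}}=>{{{S}SS}}=>{{{SS}SS}}=>{{{{S}S}SS}}=>{{{{{S}}S}SS}}=>{{{{{{}}}S}SS}}=>{{{{{{}}}{}}SS}}=>{{{{{{}}}{}}{}S}}=>{{{{{{}}}{}}{}{}}}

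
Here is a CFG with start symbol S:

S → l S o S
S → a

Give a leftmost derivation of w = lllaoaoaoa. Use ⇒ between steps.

S⇒lSoS⇒llSoSoS⇒lllSoSoSoS⇒lllaoSoSoS⇒lllaoaoSoS⇒lllaoaoaoS⇒lllaoaoaoa

S ⇒ lSoS   [S → l S o S]
lSoS ⇒ llSoSoS   [S → l S o S]
llSoSoS ⇒ lllSoSoSoS   [S → l S o S]
lllSoSoSoS ⇒ lllaoSoSoS   [S → a]
lllaoSoSoS ⇒ lllaoaoSoS   [S → a]
lllaoaoSoS ⇒ lllaoaoaoS   [S → a]
lllaoaoaoS ⇒ lllaoaoaoa   [S → a]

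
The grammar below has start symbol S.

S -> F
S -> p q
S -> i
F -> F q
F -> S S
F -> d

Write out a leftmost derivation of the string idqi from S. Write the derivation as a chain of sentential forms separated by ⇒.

S ⇒ F ⇒ SS ⇒ iS ⇒ iF ⇒ iSS ⇒ iFS ⇒ iFqS ⇒ idqS ⇒ idqi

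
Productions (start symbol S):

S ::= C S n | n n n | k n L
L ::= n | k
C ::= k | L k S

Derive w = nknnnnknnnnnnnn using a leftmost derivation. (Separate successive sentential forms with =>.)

S => CSn   [S ::= C S n]
CSn => LkSSn   [C ::= L k S]
LkSSn => nkSSn   [L ::= n]
nkSSn => nknnnSn   [S ::= n n n]
nknnnSn => nknnnCSnn   [S ::= C S n]
nknnnCSnn => nknnnLkSSnn   [C ::= L k S]
nknnnLkSSnn => nknnnnkSSnn   [L ::= n]
nknnnnkSSnn => nknnnnknnnSnn   [S ::= n n n]
nknnnnknnnSnn => nknnnnknnnnnnnn   [S ::= n n n]

S => CSn => LkSSn => nkSSn => nknnnSn => nknnnCSnn => nknnnLkSSnn => nknnnnkSSnn => nknnnnknnnSnn => nknnnnknnnnnnnn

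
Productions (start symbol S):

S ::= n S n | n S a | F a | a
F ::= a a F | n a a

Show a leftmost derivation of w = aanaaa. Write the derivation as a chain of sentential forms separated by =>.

S => Fa   [S ::= F a]
Fa => aaFa   [F ::= a a F]
aaFa => aanaaa   [F ::= n a a]

S => Fa => aaFa => aanaaa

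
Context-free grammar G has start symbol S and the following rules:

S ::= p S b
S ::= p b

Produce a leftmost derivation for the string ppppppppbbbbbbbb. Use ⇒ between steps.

S ⇒ pSb ⇒ ppSbb ⇒ pppSbbb ⇒ ppppSbbbb ⇒ pppppSbbbbb ⇒ ppppppSbbbbbb ⇒ pppppppSbbbbbbb ⇒ ppppppppbbbbbbbb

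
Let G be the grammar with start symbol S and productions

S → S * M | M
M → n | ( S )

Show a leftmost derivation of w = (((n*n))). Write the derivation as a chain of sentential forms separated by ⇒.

S⇒M⇒(S)⇒(M)⇒((S))⇒((M))⇒(((S)))⇒(((S*M)))⇒(((M*M)))⇒(((n*M)))⇒(((n*n)))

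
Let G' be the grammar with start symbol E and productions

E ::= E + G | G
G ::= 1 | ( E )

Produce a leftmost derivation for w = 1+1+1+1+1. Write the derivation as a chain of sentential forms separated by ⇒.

E ⇒ E+G ⇒ E+G+G ⇒ E+G+G+G ⇒ E+G+G+G+G ⇒ G+G+G+G+G ⇒ 1+G+G+G+G ⇒ 1+1+G+G+G ⇒ 1+1+1+G+G ⇒ 1+1+1+1+G ⇒ 1+1+1+1+1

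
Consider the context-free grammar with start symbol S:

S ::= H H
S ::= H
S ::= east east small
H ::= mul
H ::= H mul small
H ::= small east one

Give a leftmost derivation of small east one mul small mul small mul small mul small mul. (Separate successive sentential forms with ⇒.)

S ⇒ H H ⇒ H mul small H ⇒ H mul small mul small H ⇒ H mul small mul small mul small H ⇒ H mul small mul small mul small mul small H ⇒ small east one mul small mul small mul small mul small H ⇒ small east one mul small mul small mul small mul small mul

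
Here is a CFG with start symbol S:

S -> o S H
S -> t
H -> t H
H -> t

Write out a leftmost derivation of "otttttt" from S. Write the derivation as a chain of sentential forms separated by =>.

S => oSH   [S -> o S H]
oSH => otH   [S -> t]
otH => ottH   [H -> t H]
ottH => otttH   [H -> t H]
otttH => ottttH   [H -> t H]
ottttH => otttttH   [H -> t H]
otttttH => otttttt   [H -> t]

S=>oSH=>otH=>ottH=>otttH=>ottttH=>otttttH=>otttttt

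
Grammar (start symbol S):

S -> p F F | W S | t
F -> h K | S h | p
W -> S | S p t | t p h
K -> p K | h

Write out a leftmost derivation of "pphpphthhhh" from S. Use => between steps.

S => pFF   [S -> p F F]
pFF => pShF   [F -> S h]
pShF => ppFFhF   [S -> p F F]
ppFFhF => pphKFhF   [F -> h K]
pphKFhF => pphpKFhF   [K -> p K]
pphpKFhF => pphppKFhF   [K -> p K]
pphppKFhF => pphpphFhF   [K -> h]
pphpphFhF => pphpphShhF   [F -> S h]
pphpphShhF => pphpphthhF   [S -> t]
pphpphthhF => pphpphthhhK   [F -> h K]
pphpphthhhK => pphpphthhhh   [K -> h]

S => pFF => pShF => ppFFhF => pphKFhF => pphpKFhF => pphppKFhF => pphpphFhF => pphpphShhF => pphpphthhF => pphpphthhhK => pphpphthhhh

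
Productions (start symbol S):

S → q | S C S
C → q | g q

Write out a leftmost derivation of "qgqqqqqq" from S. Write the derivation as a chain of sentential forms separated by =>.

S => SCS => SCSCS => SCSCSCS => qCSCSCS => qgqSCSCS => qgqqCSCS => qgqqqSCS => qgqqqqCS => qgqqqqqS => qgqqqqqq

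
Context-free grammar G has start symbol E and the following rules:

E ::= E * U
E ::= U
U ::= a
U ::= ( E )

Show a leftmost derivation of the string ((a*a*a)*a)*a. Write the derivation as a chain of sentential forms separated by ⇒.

E ⇒ E*U ⇒ U*U ⇒ (E)*U ⇒ (E*U)*U ⇒ (U*U)*U ⇒ ((E)*U)*U ⇒ ((E*U)*U)*U ⇒ ((E*U*U)*U)*U ⇒ ((U*U*U)*U)*U ⇒ ((a*U*U)*U)*U ⇒ ((a*a*U)*U)*U ⇒ ((a*a*a)*U)*U ⇒ ((a*a*a)*a)*U ⇒ ((a*a*a)*a)*a

E ⇒ E*U   [E ::= E * U]
E*U ⇒ U*U   [E ::= U]
U*U ⇒ (E)*U   [U ::= ( E )]
(E)*U ⇒ (E*U)*U   [E ::= E * U]
(E*U)*U ⇒ (U*U)*U   [E ::= U]
(U*U)*U ⇒ ((E)*U)*U   [U ::= ( E )]
((E)*U)*U ⇒ ((E*U)*U)*U   [E ::= E * U]
((E*U)*U)*U ⇒ ((E*U*U)*U)*U   [E ::= E * U]
((E*U*U)*U)*U ⇒ ((U*U*U)*U)*U   [E ::= U]
((U*U*U)*U)*U ⇒ ((a*U*U)*U)*U   [U ::= a]
((a*U*U)*U)*U ⇒ ((a*a*U)*U)*U   [U ::= a]
((a*a*U)*U)*U ⇒ ((a*a*a)*U)*U   [U ::= a]
((a*a*a)*U)*U ⇒ ((a*a*a)*a)*U   [U ::= a]
((a*a*a)*a)*U ⇒ ((a*a*a)*a)*a   [U ::= a]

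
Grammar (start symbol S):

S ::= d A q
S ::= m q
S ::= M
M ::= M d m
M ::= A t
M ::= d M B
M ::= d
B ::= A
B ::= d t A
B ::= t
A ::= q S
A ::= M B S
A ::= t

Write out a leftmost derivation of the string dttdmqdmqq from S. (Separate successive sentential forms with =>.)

S => dAq => dMBSq => dMdmBSq => dAtdmBSq => dttdmBSq => dttdmASq => dttdmqSSq => dttdmqMSq => dttdmqdSq => dttdmqdmqq

S => dAq   [S ::= d A q]
dAq => dMBSq   [A ::= M B S]
dMBSq => dMdmBSq   [M ::= M d m]
dMdmBSq => dAtdmBSq   [M ::= A t]
dAtdmBSq => dttdmBSq   [A ::= t]
dttdmBSq => dttdmASq   [B ::= A]
dttdmASq => dttdmqSSq   [A ::= q S]
dttdmqSSq => dttdmqMSq   [S ::= M]
dttdmqMSq => dttdmqdSq   [M ::= d]
dttdmqdSq => dttdmqdmqq   [S ::= m q]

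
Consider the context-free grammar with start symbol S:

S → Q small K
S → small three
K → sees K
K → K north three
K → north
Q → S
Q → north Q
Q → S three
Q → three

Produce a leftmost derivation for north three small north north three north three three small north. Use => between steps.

S => Q small K   [S → Q small K]
Q small K => north Q small K   [Q → north Q]
north Q small K => north S three small K   [Q → S three]
north S three small K => north Q small K three small K   [S → Q small K]
north Q small K three small K => north three small K three small K   [Q → three]
north three small K three small K => north three small K north three three small K   [K → K north three]
north three small K north three three small K => north three small K north three north three three small K   [K → K north three]
north three small K north three north three three small K => north three small north north three north three three small K   [K → north]
north three small north north three north three three small K => north three small north north three north three three small north   [K → north]

S => Q small K => north Q small K => north S three small K => north Q small K three small K => north three small K three small K => north three small K north three three small K => north three small K north three north three three small K => north three small north north three north three three small K => north three small north north three north three three small north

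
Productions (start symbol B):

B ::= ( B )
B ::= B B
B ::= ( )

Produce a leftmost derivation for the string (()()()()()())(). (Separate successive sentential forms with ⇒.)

B ⇒ BB   [B ::= B B]
BB ⇒ (B)B   [B ::= ( B )]
(B)B ⇒ (BB)B   [B ::= B B]
(BB)B ⇒ (BBB)B   [B ::= B B]
(BBB)B ⇒ (BBBB)B   [B ::= B B]
(BBBB)B ⇒ (BBBBB)B   [B ::= B B]
(BBBBB)B ⇒ (BBBBBB)B   [B ::= B B]
(BBBBBB)B ⇒ (()BBBBB)B   [B ::= ( )]
(()BBBBB)B ⇒ (()()BBBB)B   [B ::= ( )]
(()()BBBB)B ⇒ (()()()BBB)B   [B ::= ( )]
(()()()BBB)B ⇒ (()()()()BB)B   [B ::= ( )]
(()()()()BB)B ⇒ (()()()()()B)B   [B ::= ( )]
(()()()()()B)B ⇒ (()()()()()())B   [B ::= ( )]
(()()()()()())B ⇒ (()()()()()())()   [B ::= ( )]

B ⇒ BB ⇒ (B)B ⇒ (BB)B ⇒ (BBB)B ⇒ (BBBB)B ⇒ (BBBBB)B ⇒ (BBBBBB)B ⇒ (()BBBBB)B ⇒ (()()BBBB)B ⇒ (()()()BBB)B ⇒ (()()()()BB)B ⇒ (()()()()()B)B ⇒ (()()()()()())B ⇒ (()()()()()())()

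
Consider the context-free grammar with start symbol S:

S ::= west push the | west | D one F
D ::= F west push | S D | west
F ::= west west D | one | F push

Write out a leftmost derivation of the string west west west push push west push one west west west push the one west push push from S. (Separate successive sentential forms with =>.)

S => D one F => F west push one F => F push west push one F => F push push west push one F => west west D push push west push one F => west west west push push west push one F => west west west push push west push one F push => west west west push push west push one west west D push => west west west push push west push one west west S D push => west west west push push west push one west west west push the D push => west west west push push west push one west west west push the F west push push => west west west push push west push one west west west push the one west push push

S => D one F   [S ::= D one F]
D one F => F west push one F   [D ::= F west push]
F west push one F => F push west push one F   [F ::= F push]
F push west push one F => F push push west push one F   [F ::= F push]
F push push west push one F => west west D push push west push one F   [F ::= west west D]
west west D push push west push one F => west west west push push west push one F   [D ::= west]
west west west push push west push one F => west west west push push west push one F push   [F ::= F push]
west west west push push west push one F push => west west west push push west push one west west D push   [F ::= west west D]
west west west push push west push one west west D push => west west west push push west push one west west S D push   [D ::= S D]
west west west push push west push one west west S D push => west west west push push west push one west west west push the D push   [S ::= west push the]
west west west push push west push one west west west push the D push => west west west push push west push one west west west push the F west push push   [D ::= F west push]
west west west push push west push one west west west push the F west push push => west west west push push west push one west west west push the one west push push   [F ::= one]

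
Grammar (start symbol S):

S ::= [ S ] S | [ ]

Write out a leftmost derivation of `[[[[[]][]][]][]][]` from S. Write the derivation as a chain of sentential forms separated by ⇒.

S⇒[S]S⇒[[S]S]S⇒[[[S]S]S]S⇒[[[[S]S]S]S]S⇒[[[[[]]S]S]S]S⇒[[[[[]][]]S]S]S⇒[[[[[]][]][]]S]S⇒[[[[[]][]][]][]]S⇒[[[[[]][]][]][]][]

S ⇒ [S]S   [S ::= [ S ] S]
[S]S ⇒ [[S]S]S   [S ::= [ S ] S]
[[S]S]S ⇒ [[[S]S]S]S   [S ::= [ S ] S]
[[[S]S]S]S ⇒ [[[[S]S]S]S]S   [S ::= [ S ] S]
[[[[S]S]S]S]S ⇒ [[[[[]]S]S]S]S   [S ::= [ ]]
[[[[[]]S]S]S]S ⇒ [[[[[]][]]S]S]S   [S ::= [ ]]
[[[[[]][]]S]S]S ⇒ [[[[[]][]][]]S]S   [S ::= [ ]]
[[[[[]][]][]]S]S ⇒ [[[[[]][]][]][]]S   [S ::= [ ]]
[[[[[]][]][]][]]S ⇒ [[[[[]][]][]][]][]   [S ::= [ ]]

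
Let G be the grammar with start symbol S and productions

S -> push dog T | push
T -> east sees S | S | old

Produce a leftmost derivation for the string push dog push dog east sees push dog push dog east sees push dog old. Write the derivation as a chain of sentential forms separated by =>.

S => push dog T => push dog S => push dog push dog T => push dog push dog east sees S => push dog push dog east sees push dog T => push dog push dog east sees push dog S => push dog push dog east sees push dog push dog T => push dog push dog east sees push dog push dog east sees S => push dog push dog east sees push dog push dog east sees push dog T => push dog push dog east sees push dog push dog east sees push dog old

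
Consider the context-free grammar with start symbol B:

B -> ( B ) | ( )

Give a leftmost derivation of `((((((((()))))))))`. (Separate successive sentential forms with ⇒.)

B ⇒ (B) ⇒ ((B)) ⇒ (((B))) ⇒ ((((B)))) ⇒ (((((B))))) ⇒ ((((((B)))))) ⇒ (((((((B))))))) ⇒ ((((((((B)))))))) ⇒ ((((((((()))))))))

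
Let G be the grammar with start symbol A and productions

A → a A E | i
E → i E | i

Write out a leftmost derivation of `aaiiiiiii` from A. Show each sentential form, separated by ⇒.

A ⇒ aAE   [A → a A E]
aAE ⇒ aaAEE   [A → a A E]
aaAEE ⇒ aaiEE   [A → i]
aaiEE ⇒ aaiiE   [E → i]
aaiiE ⇒ aaiiiE   [E → i E]
aaiiiE ⇒ aaiiiiE   [E → i E]
aaiiiiE ⇒ aaiiiiiE   [E → i E]
aaiiiiiE ⇒ aaiiiiiiE   [E → i E]
aaiiiiiiE ⇒ aaiiiiiii   [E → i]

A ⇒ aAE ⇒ aaAEE ⇒ aaiEE ⇒ aaiiE ⇒ aaiiiE ⇒ aaiiiiE ⇒ aaiiiiiE ⇒ aaiiiiiiE ⇒ aaiiiiiii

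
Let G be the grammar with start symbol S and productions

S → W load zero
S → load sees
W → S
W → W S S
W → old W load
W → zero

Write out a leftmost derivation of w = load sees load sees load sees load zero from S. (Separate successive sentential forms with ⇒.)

S ⇒ W load zero ⇒ W S S load zero ⇒ S S S load zero ⇒ load sees S S load zero ⇒ load sees load sees S load zero ⇒ load sees load sees load sees load zero

S ⇒ W load zero   [S → W load zero]
W load zero ⇒ W S S load zero   [W → W S S]
W S S load zero ⇒ S S S load zero   [W → S]
S S S load zero ⇒ load sees S S load zero   [S → load sees]
load sees S S load zero ⇒ load sees load sees S load zero   [S → load sees]
load sees load sees S load zero ⇒ load sees load sees load sees load zero   [S → load sees]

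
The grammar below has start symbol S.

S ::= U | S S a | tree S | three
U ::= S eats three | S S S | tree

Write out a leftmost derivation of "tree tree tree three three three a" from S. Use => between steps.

S => tree S => tree S S a => tree tree S S a => tree tree U S a => tree tree S S S S a => tree tree U S S S a => tree tree tree S S S a => tree tree tree three S S a => tree tree tree three three S a => tree tree tree three three three a

S => tree S   [S ::= tree S]
tree S => tree S S a   [S ::= S S a]
tree S S a => tree tree S S a   [S ::= tree S]
tree tree S S a => tree tree U S a   [S ::= U]
tree tree U S a => tree tree S S S S a   [U ::= S S S]
tree tree S S S S a => tree tree U S S S a   [S ::= U]
tree tree U S S S a => tree tree tree S S S a   [U ::= tree]
tree tree tree S S S a => tree tree tree three S S a   [S ::= three]
tree tree tree three S S a => tree tree tree three three S a   [S ::= three]
tree tree tree three three S a => tree tree tree three three three a   [S ::= three]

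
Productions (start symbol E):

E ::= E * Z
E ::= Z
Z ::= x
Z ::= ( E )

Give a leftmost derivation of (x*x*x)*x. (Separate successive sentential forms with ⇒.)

E⇒E*Z⇒Z*Z⇒(E)*Z⇒(E*Z)*Z⇒(E*Z*Z)*Z⇒(Z*Z*Z)*Z⇒(x*Z*Z)*Z⇒(x*x*Z)*Z⇒(x*x*x)*Z⇒(x*x*x)*x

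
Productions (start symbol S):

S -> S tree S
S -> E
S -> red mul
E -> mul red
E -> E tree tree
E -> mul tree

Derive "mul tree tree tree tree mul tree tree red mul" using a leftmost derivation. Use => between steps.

S => S tree S   [S -> S tree S]
S tree S => S tree S tree S   [S -> S tree S]
S tree S tree S => E tree S tree S   [S -> E]
E tree S tree S => E tree tree tree S tree S   [E -> E tree tree]
E tree tree tree S tree S => mul tree tree tree tree S tree S   [E -> mul tree]
mul tree tree tree tree S tree S => mul tree tree tree tree E tree S   [S -> E]
mul tree tree tree tree E tree S => mul tree tree tree tree mul tree tree S   [E -> mul tree]
mul tree tree tree tree mul tree tree S => mul tree tree tree tree mul tree tree red mul   [S -> red mul]

S => S tree S => S tree S tree S => E tree S tree S => E tree tree tree S tree S => mul tree tree tree tree S tree S => mul tree tree tree tree E tree S => mul tree tree tree tree mul tree tree S => mul tree tree tree tree mul tree tree red mul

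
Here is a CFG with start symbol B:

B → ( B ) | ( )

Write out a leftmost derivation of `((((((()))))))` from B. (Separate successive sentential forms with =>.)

B => (B) => ((B)) => (((B))) => ((((B)))) => (((((B))))) => ((((((B)))))) => ((((((()))))))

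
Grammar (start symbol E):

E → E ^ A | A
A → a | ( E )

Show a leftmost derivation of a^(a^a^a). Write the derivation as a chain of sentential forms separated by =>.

E => E^A => A^A => a^A => a^(E) => a^(E^A) => a^(E^A^A) => a^(A^A^A) => a^(a^A^A) => a^(a^a^A) => a^(a^a^a)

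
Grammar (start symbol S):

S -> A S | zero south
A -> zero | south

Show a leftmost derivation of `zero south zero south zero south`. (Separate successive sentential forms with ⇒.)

S ⇒ A S ⇒ zero S ⇒ zero A S ⇒ zero south S ⇒ zero south A S ⇒ zero south zero S ⇒ zero south zero A S ⇒ zero south zero south S ⇒ zero south zero south zero south

S ⇒ A S   [S -> A S]
A S ⇒ zero S   [A -> zero]
zero S ⇒ zero A S   [S -> A S]
zero A S ⇒ zero south S   [A -> south]
zero south S ⇒ zero south A S   [S -> A S]
zero south A S ⇒ zero south zero S   [A -> zero]
zero south zero S ⇒ zero south zero A S   [S -> A S]
zero south zero A S ⇒ zero south zero south S   [A -> south]
zero south zero south S ⇒ zero south zero south zero south   [S -> zero south]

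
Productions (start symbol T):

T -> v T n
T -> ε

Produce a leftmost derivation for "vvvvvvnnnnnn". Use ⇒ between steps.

T ⇒ vTn   [T -> v T n]
vTn ⇒ vvTnn   [T -> v T n]
vvTnn ⇒ vvvTnnn   [T -> v T n]
vvvTnnn ⇒ vvvvTnnnn   [T -> v T n]
vvvvTnnnn ⇒ vvvvvTnnnnn   [T -> v T n]
vvvvvTnnnnn ⇒ vvvvvvTnnnnnn   [T -> v T n]
vvvvvvTnnnnnn ⇒ vvvvvvnnnnnn   [T -> ε]

T⇒vTn⇒vvTnn⇒vvvTnnn⇒vvvvTnnnn⇒vvvvvTnnnnn⇒vvvvvvTnnnnnn⇒vvvvvvnnnnnn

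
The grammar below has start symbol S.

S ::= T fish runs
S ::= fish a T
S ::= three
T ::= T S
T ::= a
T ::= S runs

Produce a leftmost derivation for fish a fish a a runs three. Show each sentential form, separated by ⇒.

S ⇒ fish a T ⇒ fish a T S ⇒ fish a S runs S ⇒ fish a fish a T runs S ⇒ fish a fish a a runs S ⇒ fish a fish a a runs three

S ⇒ fish a T   [S ::= fish a T]
fish a T ⇒ fish a T S   [T ::= T S]
fish a T S ⇒ fish a S runs S   [T ::= S runs]
fish a S runs S ⇒ fish a fish a T runs S   [S ::= fish a T]
fish a fish a T runs S ⇒ fish a fish a a runs S   [T ::= a]
fish a fish a a runs S ⇒ fish a fish a a runs three   [S ::= three]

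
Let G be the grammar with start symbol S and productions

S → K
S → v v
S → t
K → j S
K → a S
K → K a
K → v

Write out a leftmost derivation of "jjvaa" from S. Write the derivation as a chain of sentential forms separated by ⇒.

S ⇒ K ⇒ jS ⇒ jK ⇒ jKa ⇒ jjSa ⇒ jjKa ⇒ jjKaa ⇒ jjvaa

S ⇒ K   [S → K]
K ⇒ jS   [K → j S]
jS ⇒ jK   [S → K]
jK ⇒ jKa   [K → K a]
jKa ⇒ jjSa   [K → j S]
jjSa ⇒ jjKa   [S → K]
jjKa ⇒ jjKaa   [K → K a]
jjKaa ⇒ jjvaa   [K → v]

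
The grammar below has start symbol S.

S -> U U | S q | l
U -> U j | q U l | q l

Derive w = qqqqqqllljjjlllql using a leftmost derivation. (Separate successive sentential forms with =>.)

S => UU => qUlU => qqUllU => qqqUlllU => qqqUjlllU => qqqUjjlllU => qqqUjjjlllU => qqqqUljjjlllU => qqqqqUlljjjlllU => qqqqqqllljjjlllU => qqqqqqllljjjlllql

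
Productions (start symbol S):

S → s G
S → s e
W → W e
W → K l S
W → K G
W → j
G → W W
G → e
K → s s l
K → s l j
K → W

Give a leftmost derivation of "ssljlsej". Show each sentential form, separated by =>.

S => sG   [S → s G]
sG => sWW   [G → W W]
sWW => sKlSW   [W → K l S]
sKlSW => ssljlSW   [K → s l j]
ssljlSW => ssljlseW   [S → s e]
ssljlseW => ssljlsej   [W → j]

S => sG => sWW => sKlSW => ssljlSW => ssljlseW => ssljlsej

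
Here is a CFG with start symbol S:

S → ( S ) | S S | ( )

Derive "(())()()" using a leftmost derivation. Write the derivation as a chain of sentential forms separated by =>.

S => SS => SSS => (S)SS => (())SS => (())()S => (())()()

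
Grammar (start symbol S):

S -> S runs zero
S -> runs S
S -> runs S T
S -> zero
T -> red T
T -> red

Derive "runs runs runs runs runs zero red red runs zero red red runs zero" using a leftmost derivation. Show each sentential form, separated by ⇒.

S ⇒ S runs zero   [S -> S runs zero]
S runs zero ⇒ runs S T runs zero   [S -> runs S T]
runs S T runs zero ⇒ runs runs S T T runs zero   [S -> runs S T]
runs runs S T T runs zero ⇒ runs runs runs S T T runs zero   [S -> runs S]
runs runs runs S T T runs zero ⇒ runs runs runs S runs zero T T runs zero   [S -> S runs zero]
runs runs runs S runs zero T T runs zero ⇒ runs runs runs runs S T runs zero T T runs zero   [S -> runs S T]
runs runs runs runs S T runs zero T T runs zero ⇒ runs runs runs runs runs S T T runs zero T T runs zero   [S -> runs S T]
runs runs runs runs runs S T T runs zero T T runs zero ⇒ runs runs runs runs runs zero T T runs zero T T runs zero   [S -> zero]
runs runs runs runs runs zero T T runs zero T T runs zero ⇒ runs runs runs runs runs zero red T runs zero T T runs zero   [T -> red]
runs runs runs runs runs zero red T runs zero T T runs zero ⇒ runs runs runs runs runs zero red red runs zero T T runs zero   [T -> red]
runs runs runs runs runs zero red red runs zero T T runs zero ⇒ runs runs runs runs runs zero red red runs zero red T runs zero   [T -> red]
runs runs runs runs runs zero red red runs zero red T runs zero ⇒ runs runs runs runs runs zero red red runs zero red red runs zero   [T -> red]

S ⇒ S runs zero ⇒ runs S T runs zero ⇒ runs runs S T T runs zero ⇒ runs runs runs S T T runs zero ⇒ runs runs runs S runs zero T T runs zero ⇒ runs runs runs runs S T runs zero T T runs zero ⇒ runs runs runs runs runs S T T runs zero T T runs zero ⇒ runs runs runs runs runs zero T T runs zero T T runs zero ⇒ runs runs runs runs runs zero red T runs zero T T runs zero ⇒ runs runs runs runs runs zero red red runs zero T T runs zero ⇒ runs runs runs runs runs zero red red runs zero red T runs zero ⇒ runs runs runs runs runs zero red red runs zero red red runs zero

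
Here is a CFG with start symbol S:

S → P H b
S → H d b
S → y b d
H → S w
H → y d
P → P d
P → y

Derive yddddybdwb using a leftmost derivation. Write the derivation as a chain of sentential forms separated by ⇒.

S ⇒ PHb ⇒ PdHb ⇒ PddHb ⇒ PdddHb ⇒ PddddHb ⇒ yddddHb ⇒ yddddSwb ⇒ yddddybdwb

S ⇒ PHb   [S → P H b]
PHb ⇒ PdHb   [P → P d]
PdHb ⇒ PddHb   [P → P d]
PddHb ⇒ PdddHb   [P → P d]
PdddHb ⇒ PddddHb   [P → P d]
PddddHb ⇒ yddddHb   [P → y]
yddddHb ⇒ yddddSwb   [H → S w]
yddddSwb ⇒ yddddybdwb   [S → y b d]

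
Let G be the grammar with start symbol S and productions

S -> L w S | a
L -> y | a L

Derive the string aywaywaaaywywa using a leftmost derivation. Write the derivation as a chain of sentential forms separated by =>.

S => LwS   [S -> L w S]
LwS => aLwS   [L -> a L]
aLwS => aywS   [L -> y]
aywS => aywLwS   [S -> L w S]
aywLwS => aywaLwS   [L -> a L]
aywaLwS => aywaywS   [L -> y]
aywaywS => aywaywLwS   [S -> L w S]
aywaywLwS => aywaywaLwS   [L -> a L]
aywaywaLwS => aywaywaaLwS   [L -> a L]
aywaywaaLwS => aywaywaaaLwS   [L -> a L]
aywaywaaaLwS => aywaywaaaywS   [L -> y]
aywaywaaaywS => aywaywaaaywLwS   [S -> L w S]
aywaywaaaywLwS => aywaywaaaywywS   [L -> y]
aywaywaaaywywS => aywaywaaaywywa   [S -> a]

S=>LwS=>aLwS=>aywS=>aywLwS=>aywaLwS=>aywaywS=>aywaywLwS=>aywaywaLwS=>aywaywaaLwS=>aywaywaaaLwS=>aywaywaaaywS=>aywaywaaaywLwS=>aywaywaaaywywS=>aywaywaaaywywa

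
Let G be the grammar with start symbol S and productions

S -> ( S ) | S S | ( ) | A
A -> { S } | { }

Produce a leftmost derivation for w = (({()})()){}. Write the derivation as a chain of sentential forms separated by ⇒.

S ⇒ SS ⇒ (S)S ⇒ (SS)S ⇒ ((S)S)S ⇒ ((A)S)S ⇒ (({S})S)S ⇒ (({()})S)S ⇒ (({()})())S ⇒ (({()})())A ⇒ (({()})()){}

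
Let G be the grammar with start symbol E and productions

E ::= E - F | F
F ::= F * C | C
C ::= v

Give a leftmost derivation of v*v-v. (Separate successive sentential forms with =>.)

E=>E-F=>F-F=>F*C-F=>C*C-F=>v*C-F=>v*v-F=>v*v-C=>v*v-v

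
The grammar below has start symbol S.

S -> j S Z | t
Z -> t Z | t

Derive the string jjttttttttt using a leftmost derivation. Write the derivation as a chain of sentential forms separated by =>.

S=>jSZ=>jjSZZ=>jjtZZ=>jjttZZ=>jjtttZZ=>jjttttZZ=>jjtttttZZ=>jjttttttZZ=>jjtttttttZZ=>jjttttttttZ=>jjttttttttt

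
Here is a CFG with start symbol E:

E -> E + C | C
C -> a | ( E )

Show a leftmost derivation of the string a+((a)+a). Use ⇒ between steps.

E ⇒ E+C   [E -> E + C]
E+C ⇒ C+C   [E -> C]
C+C ⇒ a+C   [C -> a]
a+C ⇒ a+(E)   [C -> ( E )]
a+(E) ⇒ a+(E+C)   [E -> E + C]
a+(E+C) ⇒ a+(C+C)   [E -> C]
a+(C+C) ⇒ a+((E)+C)   [C -> ( E )]
a+((E)+C) ⇒ a+((C)+C)   [E -> C]
a+((C)+C) ⇒ a+((a)+C)   [C -> a]
a+((a)+C) ⇒ a+((a)+a)   [C -> a]

E ⇒ E+C ⇒ C+C ⇒ a+C ⇒ a+(E) ⇒ a+(E+C) ⇒ a+(C+C) ⇒ a+((E)+C) ⇒ a+((C)+C) ⇒ a+((a)+C) ⇒ a+((a)+a)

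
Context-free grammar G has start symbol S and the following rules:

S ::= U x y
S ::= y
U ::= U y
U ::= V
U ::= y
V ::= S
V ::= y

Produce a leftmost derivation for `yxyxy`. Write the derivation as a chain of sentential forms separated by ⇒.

S⇒Uxy⇒Vxy⇒Sxy⇒Uxyxy⇒Vxyxy⇒yxyxy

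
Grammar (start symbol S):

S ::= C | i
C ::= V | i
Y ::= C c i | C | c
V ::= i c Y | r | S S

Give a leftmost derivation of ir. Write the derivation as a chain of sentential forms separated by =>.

S=>C=>V=>SS=>iS=>iC=>iV=>ir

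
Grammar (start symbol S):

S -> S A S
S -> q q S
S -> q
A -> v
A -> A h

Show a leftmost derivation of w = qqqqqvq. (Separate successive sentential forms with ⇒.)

S⇒SAS⇒qqSAS⇒qqqqSAS⇒qqqqqAS⇒qqqqqvS⇒qqqqqvq

S ⇒ SAS   [S -> S A S]
SAS ⇒ qqSAS   [S -> q q S]
qqSAS ⇒ qqqqSAS   [S -> q q S]
qqqqSAS ⇒ qqqqqAS   [S -> q]
qqqqqAS ⇒ qqqqqvS   [A -> v]
qqqqqvS ⇒ qqqqqvq   [S -> q]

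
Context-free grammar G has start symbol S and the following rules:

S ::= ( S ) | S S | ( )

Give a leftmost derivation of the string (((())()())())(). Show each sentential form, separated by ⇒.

S ⇒ SS   [S ::= S S]
SS ⇒ (S)S   [S ::= ( S )]
(S)S ⇒ (SS)S   [S ::= S S]
(SS)S ⇒ ((S)S)S   [S ::= ( S )]
((S)S)S ⇒ ((SS)S)S   [S ::= S S]
((SS)S)S ⇒ ((SSS)S)S   [S ::= S S]
((SSS)S)S ⇒ (((S)SS)S)S   [S ::= ( S )]
(((S)SS)S)S ⇒ (((())SS)S)S   [S ::= ( )]
(((())SS)S)S ⇒ (((())()S)S)S   [S ::= ( )]
(((())()S)S)S ⇒ (((())()())S)S   [S ::= ( )]
(((())()())S)S ⇒ (((())()())())S   [S ::= ( )]
(((())()())())S ⇒ (((())()())())()   [S ::= ( )]

S⇒SS⇒(S)S⇒(SS)S⇒((S)S)S⇒((SS)S)S⇒((SSS)S)S⇒(((S)SS)S)S⇒(((())SS)S)S⇒(((())()S)S)S⇒(((())()())S)S⇒(((())()())())S⇒(((())()())())()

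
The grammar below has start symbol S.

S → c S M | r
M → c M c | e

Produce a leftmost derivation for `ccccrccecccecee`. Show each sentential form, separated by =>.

S => cSM => ccSMM => cccSMMM => ccccSMMMM => ccccrMMMM => ccccrcMcMMM => ccccrccMccMMM => ccccrcceccMMM => ccccrccecccMcMM => ccccrccecccecMM => ccccrcceccceceM => ccccrccecccecee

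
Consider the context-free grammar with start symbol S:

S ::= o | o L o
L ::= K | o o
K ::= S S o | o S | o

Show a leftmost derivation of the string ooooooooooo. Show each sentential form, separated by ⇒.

S ⇒ oLo   [S ::= o L o]
oLo ⇒ oKo   [L ::= K]
oKo ⇒ oSSoo   [K ::= S S o]
oSSoo ⇒ ooLoSoo   [S ::= o L o]
ooLoSoo ⇒ oooooSoo   [L ::= o o]
oooooSoo ⇒ ooooooLooo   [S ::= o L o]
ooooooLooo ⇒ ooooooooooo   [L ::= o o]

S⇒oLo⇒oKo⇒oSSoo⇒ooLoSoo⇒oooooSoo⇒ooooooLooo⇒ooooooooooo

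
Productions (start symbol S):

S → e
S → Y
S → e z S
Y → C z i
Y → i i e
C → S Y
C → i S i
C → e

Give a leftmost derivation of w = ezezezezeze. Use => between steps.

S => ezS   [S → e z S]
ezS => ezezS   [S → e z S]
ezezS => ezezezS   [S → e z S]
ezezezS => ezezezezS   [S → e z S]
ezezezezS => ezezezezezS   [S → e z S]
ezezezezezS => ezezezezeze   [S → e]

S => ezS => ezezS => ezezezS => ezezezezS => ezezezezezS => ezezezezeze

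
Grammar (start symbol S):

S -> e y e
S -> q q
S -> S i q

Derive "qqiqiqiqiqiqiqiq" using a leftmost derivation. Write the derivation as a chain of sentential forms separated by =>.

S => Siq   [S -> S i q]
Siq => Siqiq   [S -> S i q]
Siqiq => Siqiqiq   [S -> S i q]
Siqiqiq => Siqiqiqiq   [S -> S i q]
Siqiqiqiq => Siqiqiqiqiq   [S -> S i q]
Siqiqiqiqiq => Siqiqiqiqiqiq   [S -> S i q]
Siqiqiqiqiqiq => Siqiqiqiqiqiqiq   [S -> S i q]
Siqiqiqiqiqiqiq => qqiqiqiqiqiqiqiq   [S -> q q]

S => Siq => Siqiq => Siqiqiq => Siqiqiqiq => Siqiqiqiqiq => Siqiqiqiqiqiq => Siqiqiqiqiqiqiq => qqiqiqiqiqiqiqiq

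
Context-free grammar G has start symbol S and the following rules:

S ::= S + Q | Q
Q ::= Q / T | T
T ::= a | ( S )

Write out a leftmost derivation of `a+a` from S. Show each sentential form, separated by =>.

S => S+Q   [S ::= S + Q]
S+Q => Q+Q   [S ::= Q]
Q+Q => T+Q   [Q ::= T]
T+Q => a+Q   [T ::= a]
a+Q => a+T   [Q ::= T]
a+T => a+a   [T ::= a]

S => S+Q => Q+Q => T+Q => a+Q => a+T => a+a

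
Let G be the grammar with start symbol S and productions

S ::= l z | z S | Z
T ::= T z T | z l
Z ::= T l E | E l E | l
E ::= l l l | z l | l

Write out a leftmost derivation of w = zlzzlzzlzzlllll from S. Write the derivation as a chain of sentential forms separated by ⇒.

S ⇒ Z   [S ::= Z]
Z ⇒ TlE   [Z ::= T l E]
TlE ⇒ TzTlE   [T ::= T z T]
TzTlE ⇒ TzTzTlE   [T ::= T z T]
TzTzTlE ⇒ TzTzTzTlE   [T ::= T z T]
TzTzTzTlE ⇒ zlzTzTzTlE   [T ::= z l]
zlzTzTzTlE ⇒ zlzzlzTzTlE   [T ::= z l]
zlzzlzTzTlE ⇒ zlzzlzzlzTlE   [T ::= z l]
zlzzlzzlzTlE ⇒ zlzzlzzlzzllE   [T ::= z l]
zlzzlzzlzzllE ⇒ zlzzlzzlzzlllll   [E ::= l l l]

S ⇒ Z ⇒ TlE ⇒ TzTlE ⇒ TzTzTlE ⇒ TzTzTzTlE ⇒ zlzTzTzTlE ⇒ zlzzlzTzTlE ⇒ zlzzlzzlzTlE ⇒ zlzzlzzlzzllE ⇒ zlzzlzzlzzlllll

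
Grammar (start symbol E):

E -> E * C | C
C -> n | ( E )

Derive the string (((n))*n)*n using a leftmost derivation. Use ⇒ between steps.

E ⇒ E*C ⇒ C*C ⇒ (E)*C ⇒ (E*C)*C ⇒ (C*C)*C ⇒ ((E)*C)*C ⇒ ((C)*C)*C ⇒ (((E))*C)*C ⇒ (((C))*C)*C ⇒ (((n))*C)*C ⇒ (((n))*n)*C ⇒ (((n))*n)*n

E ⇒ E*C   [E -> E * C]
E*C ⇒ C*C   [E -> C]
C*C ⇒ (E)*C   [C -> ( E )]
(E)*C ⇒ (E*C)*C   [E -> E * C]
(E*C)*C ⇒ (C*C)*C   [E -> C]
(C*C)*C ⇒ ((E)*C)*C   [C -> ( E )]
((E)*C)*C ⇒ ((C)*C)*C   [E -> C]
((C)*C)*C ⇒ (((E))*C)*C   [C -> ( E )]
(((E))*C)*C ⇒ (((C))*C)*C   [E -> C]
(((C))*C)*C ⇒ (((n))*C)*C   [C -> n]
(((n))*C)*C ⇒ (((n))*n)*C   [C -> n]
(((n))*n)*C ⇒ (((n))*n)*n   [C -> n]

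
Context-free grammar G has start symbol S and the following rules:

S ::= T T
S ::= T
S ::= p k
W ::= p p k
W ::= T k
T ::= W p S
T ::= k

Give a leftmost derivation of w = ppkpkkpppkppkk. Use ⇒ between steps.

S ⇒ T ⇒ WpS ⇒ ppkpS ⇒ ppkpTT ⇒ ppkpWpST ⇒ ppkpTkpST ⇒ ppkpkkpST ⇒ ppkpkkpTT ⇒ ppkpkkpWpST ⇒ ppkpkkpppkpST ⇒ ppkpkkpppkppkT ⇒ ppkpkkpppkppkk

S ⇒ T   [S ::= T]
T ⇒ WpS   [T ::= W p S]
WpS ⇒ ppkpS   [W ::= p p k]
ppkpS ⇒ ppkpTT   [S ::= T T]
ppkpTT ⇒ ppkpWpST   [T ::= W p S]
ppkpWpST ⇒ ppkpTkpST   [W ::= T k]
ppkpTkpST ⇒ ppkpkkpST   [T ::= k]
ppkpkkpST ⇒ ppkpkkpTT   [S ::= T]
ppkpkkpTT ⇒ ppkpkkpWpST   [T ::= W p S]
ppkpkkpWpST ⇒ ppkpkkpppkpST   [W ::= p p k]
ppkpkkpppkpST ⇒ ppkpkkpppkppkT   [S ::= p k]
ppkpkkpppkppkT ⇒ ppkpkkpppkppkk   [T ::= k]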